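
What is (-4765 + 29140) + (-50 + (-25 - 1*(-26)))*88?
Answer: 20063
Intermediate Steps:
(-4765 + 29140) + (-50 + (-25 - 1*(-26)))*88 = 24375 + (-50 + (-25 + 26))*88 = 24375 + (-50 + 1)*88 = 24375 - 49*88 = 24375 - 4312 = 20063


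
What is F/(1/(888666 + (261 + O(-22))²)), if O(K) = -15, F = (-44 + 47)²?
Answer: 8542638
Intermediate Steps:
F = 9 (F = 3² = 9)
F/(1/(888666 + (261 + O(-22))²)) = 9/(1/(888666 + (261 - 15)²)) = 9/(1/(888666 + 246²)) = 9/(1/(888666 + 60516)) = 9/(1/949182) = 9*949182 = 8542638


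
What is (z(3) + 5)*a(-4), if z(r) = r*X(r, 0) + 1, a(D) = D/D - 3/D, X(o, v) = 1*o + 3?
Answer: 42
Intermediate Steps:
X(o, v) = 3 + o (X(o, v) = o + 3 = 3 + o)
a(D) = 1 - 3/D
z(r) = 1 + r*(3 + r) (z(r) = r*(3 + r) + 1 = 1 + r*(3 + r))
(z(3) + 5)*a(-4) = ((1 + 3*(3 + 3)) + 5)*((-3 - 4)/(-4)) = ((1 + 3*6) + 5)*(-1/4*(-7)) = ((1 + 18) + 5)*(7/4) = (19 + 5)*(7/4) = 24*(7/4) = 42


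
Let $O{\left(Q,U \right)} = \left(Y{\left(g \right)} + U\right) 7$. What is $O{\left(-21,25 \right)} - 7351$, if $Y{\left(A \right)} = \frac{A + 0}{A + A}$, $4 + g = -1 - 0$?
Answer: $- \frac{14345}{2} \approx -7172.5$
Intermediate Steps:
$g = -5$ ($g = -4 - 1 = -5$)
$Y{\left(A \right)} = \frac{1}{2}$ ($Y{\left(A \right)} = \frac{A}{2 A} = A \frac{1}{2 A} = \frac{1}{2}$)
$O{\left(Q,U \right)} = \frac{7}{2} + 7 U$ ($O{\left(Q,U \right)} = \left(\frac{1}{2} + U\right) 7 = \frac{7}{2} + 7 U$)
$O{\left(-21,25 \right)} - 7351 = \left(\frac{7}{2} + 7 \cdot 25\right) - 7351 = \left(\frac{7}{2} + 175\right) - 7351 = \frac{357}{2} - 7351 = - \frac{14345}{2}$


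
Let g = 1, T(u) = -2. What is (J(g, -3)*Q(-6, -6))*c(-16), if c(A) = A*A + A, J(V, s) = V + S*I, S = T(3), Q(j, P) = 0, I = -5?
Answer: 0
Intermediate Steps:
S = -2
J(V, s) = 10 + V (J(V, s) = V - 2*(-5) = V + 10 = 10 + V)
c(A) = A + A² (c(A) = A² + A = A + A²)
(J(g, -3)*Q(-6, -6))*c(-16) = ((10 + 1)*0)*(-16*(1 - 16)) = (11*0)*(-16*(-15)) = 0*240 = 0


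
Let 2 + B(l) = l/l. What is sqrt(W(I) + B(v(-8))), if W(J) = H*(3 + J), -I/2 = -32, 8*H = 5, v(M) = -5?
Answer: sqrt(654)/4 ≈ 6.3934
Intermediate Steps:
H = 5/8 (H = (1/8)*5 = 5/8 ≈ 0.62500)
I = 64 (I = -2*(-32) = 64)
B(l) = -1 (B(l) = -2 + l/l = -2 + 1 = -1)
W(J) = 15/8 + 5*J/8 (W(J) = 5*(3 + J)/8 = 15/8 + 5*J/8)
sqrt(W(I) + B(v(-8))) = sqrt((15/8 + (5/8)*64) - 1) = sqrt((15/8 + 40) - 1) = sqrt(335/8 - 1) = sqrt(327/8) = sqrt(654)/4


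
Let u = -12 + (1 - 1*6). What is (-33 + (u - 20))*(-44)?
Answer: 3080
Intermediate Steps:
u = -17 (u = -12 + (1 - 6) = -12 - 5 = -17)
(-33 + (u - 20))*(-44) = (-33 + (-17 - 20))*(-44) = (-33 - 37)*(-44) = -70*(-44) = 3080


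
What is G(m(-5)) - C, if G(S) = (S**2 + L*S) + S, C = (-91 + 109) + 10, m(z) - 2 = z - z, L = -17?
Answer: -56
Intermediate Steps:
m(z) = 2 (m(z) = 2 + (z - z) = 2 + 0 = 2)
C = 28 (C = 18 + 10 = 28)
G(S) = S**2 - 16*S (G(S) = (S**2 - 17*S) + S = S**2 - 16*S)
G(m(-5)) - C = 2*(-16 + 2) - 1*28 = 2*(-14) - 28 = -28 - 28 = -56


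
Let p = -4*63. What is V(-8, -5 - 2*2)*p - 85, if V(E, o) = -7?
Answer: 1679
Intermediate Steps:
p = -252
V(-8, -5 - 2*2)*p - 85 = -7*(-252) - 85 = 1764 - 85 = 1679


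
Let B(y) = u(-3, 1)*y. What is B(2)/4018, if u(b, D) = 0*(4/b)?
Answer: 0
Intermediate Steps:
u(b, D) = 0
B(y) = 0 (B(y) = 0*y = 0)
B(2)/4018 = 0/4018 = 0*(1/4018) = 0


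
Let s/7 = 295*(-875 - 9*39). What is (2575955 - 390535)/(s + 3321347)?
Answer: 2185420/789657 ≈ 2.7676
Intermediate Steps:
s = -2531690 (s = 7*(295*(-875 - 9*39)) = 7*(295*(-875 - 351)) = 7*(295*(-1226)) = 7*(-361670) = -2531690)
(2575955 - 390535)/(s + 3321347) = (2575955 - 390535)/(-2531690 + 3321347) = 2185420/789657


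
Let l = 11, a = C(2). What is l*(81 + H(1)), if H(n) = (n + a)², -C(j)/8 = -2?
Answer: 4070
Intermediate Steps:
C(j) = 16 (C(j) = -8*(-2) = 16)
a = 16
H(n) = (16 + n)² (H(n) = (n + 16)² = (16 + n)²)
l*(81 + H(1)) = 11*(81 + (16 + 1)²) = 11*(81 + 17²) = 11*(81 + 289) = 11*370 = 4070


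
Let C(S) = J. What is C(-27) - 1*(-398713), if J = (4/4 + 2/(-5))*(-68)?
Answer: 1993361/5 ≈ 3.9867e+5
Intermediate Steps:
J = -204/5 (J = (4*(¼) + 2*(-⅕))*(-68) = (1 - ⅖)*(-68) = (⅗)*(-68) = -204/5 ≈ -40.800)
C(S) = -204/5
C(-27) - 1*(-398713) = -204/5 - 1*(-398713) = -204/5 + 398713 = 1993361/5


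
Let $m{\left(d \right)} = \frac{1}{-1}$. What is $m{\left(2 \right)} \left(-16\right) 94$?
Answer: $1504$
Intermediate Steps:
$m{\left(d \right)} = -1$
$m{\left(2 \right)} \left(-16\right) 94 = \left(-1\right) \left(-16\right) 94 = 16 \cdot 94 = 1504$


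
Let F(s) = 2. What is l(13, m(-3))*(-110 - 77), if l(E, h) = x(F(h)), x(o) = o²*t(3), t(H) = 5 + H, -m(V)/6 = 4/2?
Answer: -5984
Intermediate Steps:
m(V) = -12 (m(V) = -24/2 = -6*2 = -12)
x(o) = 8*o² (x(o) = o²*(5 + 3) = o²*8 = 8*o²)
l(E, h) = 32 (l(E, h) = 8*2² = 8*4 = 32)
l(13, m(-3))*(-110 - 77) = 32*(-110 - 77) = 32*(-187) = -5984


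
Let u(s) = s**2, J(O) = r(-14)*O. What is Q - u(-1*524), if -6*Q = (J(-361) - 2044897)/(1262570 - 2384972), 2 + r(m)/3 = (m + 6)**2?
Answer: -1849110021355/6734412 ≈ -2.7458e+5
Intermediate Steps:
r(m) = -6 + 3*(6 + m)**2 (r(m) = -6 + 3*(m + 6)**2 = -6 + 3*(6 + m)**2)
J(O) = 186*O (J(O) = (-6 + 3*(6 - 14)**2)*O = (-6 + 3*(-8)**2)*O = (-6 + 3*64)*O = (-6 + 192)*O = 186*O)
Q = -2112043/6734412 (Q = -(186*(-361) - 2044897)/(6*(1262570 - 2384972)) = -(-67146 - 2044897)/(6*(-1122402)) = -(-2112043)*(-1)/(6*1122402) = -1/6*2112043/1122402 = -2112043/6734412 ≈ -0.31362)
Q - u(-1*524) = -2112043/6734412 - (-1*524)**2 = -2112043/6734412 - 1*(-524)**2 = -2112043/6734412 - 1*274576 = -2112043/6734412 - 274576 = -1849110021355/6734412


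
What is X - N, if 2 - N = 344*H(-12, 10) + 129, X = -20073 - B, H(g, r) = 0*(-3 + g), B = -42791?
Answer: 22845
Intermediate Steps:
H(g, r) = 0
X = 22718 (X = -20073 - 1*(-42791) = -20073 + 42791 = 22718)
N = -127 (N = 2 - (344*0 + 129) = 2 - (0 + 129) = 2 - 1*129 = 2 - 129 = -127)
X - N = 22718 - 1*(-127) = 22718 + 127 = 22845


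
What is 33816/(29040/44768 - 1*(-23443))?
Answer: 94617168/65595329 ≈ 1.4424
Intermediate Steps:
33816/(29040/44768 - 1*(-23443)) = 33816/(29040*(1/44768) + 23443) = 33816/(1815/2798 + 23443) = 33816/(65595329/2798) = 33816*(2798/65595329) = 94617168/65595329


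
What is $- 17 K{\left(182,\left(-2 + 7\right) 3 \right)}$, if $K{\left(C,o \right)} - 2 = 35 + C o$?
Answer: $-47039$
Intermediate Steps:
$K{\left(C,o \right)} = 37 + C o$ ($K{\left(C,o \right)} = 2 + \left(35 + C o\right) = 37 + C o$)
$- 17 K{\left(182,\left(-2 + 7\right) 3 \right)} = - 17 \left(37 + 182 \left(-2 + 7\right) 3\right) = - 17 \left(37 + 182 \cdot 5 \cdot 3\right) = - 17 \left(37 + 182 \cdot 15\right) = - 17 \left(37 + 2730\right) = \left(-17\right) 2767 = -47039$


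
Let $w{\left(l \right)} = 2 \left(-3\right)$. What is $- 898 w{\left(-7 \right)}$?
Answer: $5388$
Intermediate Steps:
$w{\left(l \right)} = -6$
$- 898 w{\left(-7 \right)} = \left(-898\right) \left(-6\right) = 5388$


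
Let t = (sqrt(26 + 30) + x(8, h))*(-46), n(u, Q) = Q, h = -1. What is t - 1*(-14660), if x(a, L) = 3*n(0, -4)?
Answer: 15212 - 92*sqrt(14) ≈ 14868.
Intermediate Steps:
x(a, L) = -12 (x(a, L) = 3*(-4) = -12)
t = 552 - 92*sqrt(14) (t = (sqrt(26 + 30) - 12)*(-46) = (sqrt(56) - 12)*(-46) = (2*sqrt(14) - 12)*(-46) = (-12 + 2*sqrt(14))*(-46) = 552 - 92*sqrt(14) ≈ 207.77)
t - 1*(-14660) = (552 - 92*sqrt(14)) - 1*(-14660) = (552 - 92*sqrt(14)) + 14660 = 15212 - 92*sqrt(14)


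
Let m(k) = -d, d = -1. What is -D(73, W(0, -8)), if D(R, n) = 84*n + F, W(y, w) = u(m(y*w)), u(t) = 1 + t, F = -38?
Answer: -130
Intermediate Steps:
m(k) = 1 (m(k) = -1*(-1) = 1)
W(y, w) = 2 (W(y, w) = 1 + 1 = 2)
D(R, n) = -38 + 84*n (D(R, n) = 84*n - 38 = -38 + 84*n)
-D(73, W(0, -8)) = -(-38 + 84*2) = -(-38 + 168) = -1*130 = -130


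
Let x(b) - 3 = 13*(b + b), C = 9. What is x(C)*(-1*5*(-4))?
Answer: 4740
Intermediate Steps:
x(b) = 3 + 26*b (x(b) = 3 + 13*(b + b) = 3 + 13*(2*b) = 3 + 26*b)
x(C)*(-1*5*(-4)) = (3 + 26*9)*(-1*5*(-4)) = (3 + 234)*(-5*(-4)) = 237*20 = 4740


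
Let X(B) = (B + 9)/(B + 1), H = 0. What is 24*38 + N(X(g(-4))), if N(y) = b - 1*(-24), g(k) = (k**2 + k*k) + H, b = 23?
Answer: 959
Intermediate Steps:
g(k) = 2*k**2 (g(k) = (k**2 + k*k) + 0 = (k**2 + k**2) + 0 = 2*k**2 + 0 = 2*k**2)
X(B) = (9 + B)/(1 + B)
N(y) = 47 (N(y) = 23 - 1*(-24) = 23 + 24 = 47)
24*38 + N(X(g(-4))) = 24*38 + 47 = 912 + 47 = 959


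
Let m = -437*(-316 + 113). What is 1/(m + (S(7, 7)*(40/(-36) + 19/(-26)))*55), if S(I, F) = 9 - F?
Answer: 117/10355482 ≈ 1.1298e-5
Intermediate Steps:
m = 88711 (m = -437*(-203) = 88711)
1/(m + (S(7, 7)*(40/(-36) + 19/(-26)))*55) = 1/(88711 + ((9 - 1*7)*(40/(-36) + 19/(-26)))*55) = 1/(88711 + ((9 - 7)*(40*(-1/36) + 19*(-1/26)))*55) = 1/(88711 + (2*(-10/9 - 19/26))*55) = 1/(88711 + (2*(-431/234))*55) = 1/(88711 - 431/117*55) = 1/(88711 - 23705/117) = 1/(10355482/117) = 117/10355482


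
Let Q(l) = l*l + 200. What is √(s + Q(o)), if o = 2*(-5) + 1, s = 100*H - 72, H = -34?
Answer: I*√3191 ≈ 56.489*I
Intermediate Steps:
s = -3472 (s = 100*(-34) - 72 = -3400 - 72 = -3472)
o = -9 (o = -10 + 1 = -9)
Q(l) = 200 + l² (Q(l) = l² + 200 = 200 + l²)
√(s + Q(o)) = √(-3472 + (200 + (-9)²)) = √(-3472 + (200 + 81)) = √(-3472 + 281) = √(-3191) = I*√3191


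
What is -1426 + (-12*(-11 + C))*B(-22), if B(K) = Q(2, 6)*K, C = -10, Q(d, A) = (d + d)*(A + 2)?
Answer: -178834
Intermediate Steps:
Q(d, A) = 2*d*(2 + A) (Q(d, A) = (2*d)*(2 + A) = 2*d*(2 + A))
B(K) = 32*K (B(K) = (2*2*(2 + 6))*K = (2*2*8)*K = 32*K)
-1426 + (-12*(-11 + C))*B(-22) = -1426 + (-12*(-11 - 10))*(32*(-22)) = -1426 - 12*(-21)*(-704) = -1426 + 252*(-704) = -1426 - 177408 = -178834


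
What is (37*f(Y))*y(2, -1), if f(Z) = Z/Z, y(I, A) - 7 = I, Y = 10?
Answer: 333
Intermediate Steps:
y(I, A) = 7 + I
f(Z) = 1
(37*f(Y))*y(2, -1) = (37*1)*(7 + 2) = 37*9 = 333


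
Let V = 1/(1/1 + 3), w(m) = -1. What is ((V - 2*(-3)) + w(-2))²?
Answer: 441/16 ≈ 27.563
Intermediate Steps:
V = ¼ (V = 1/(1 + 3) = 1/4 = ¼ ≈ 0.25000)
((V - 2*(-3)) + w(-2))² = ((¼ - 2*(-3)) - 1)² = ((¼ + 6) - 1)² = (25/4 - 1)² = (21/4)² = 441/16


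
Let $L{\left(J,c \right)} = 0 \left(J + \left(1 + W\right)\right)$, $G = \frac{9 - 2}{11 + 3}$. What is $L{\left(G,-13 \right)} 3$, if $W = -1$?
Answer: $0$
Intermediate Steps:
$G = \frac{1}{2}$ ($G = \frac{7}{14} = 7 \cdot \frac{1}{14} = \frac{1}{2} \approx 0.5$)
$L{\left(J,c \right)} = 0$ ($L{\left(J,c \right)} = 0 \left(J + \left(1 - 1\right)\right) = 0 \left(J + 0\right) = 0 J = 0$)
$L{\left(G,-13 \right)} 3 = 0 \cdot 3 = 0$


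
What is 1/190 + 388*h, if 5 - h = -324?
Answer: 24253881/190 ≈ 1.2765e+5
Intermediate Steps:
h = 329 (h = 5 - 1*(-324) = 5 + 324 = 329)
1/190 + 388*h = 1/190 + 388*329 = 1/190 + 127652 = 24253881/190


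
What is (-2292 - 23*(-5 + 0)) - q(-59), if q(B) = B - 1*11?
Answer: -2107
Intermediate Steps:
q(B) = -11 + B (q(B) = B - 11 = -11 + B)
(-2292 - 23*(-5 + 0)) - q(-59) = (-2292 - 23*(-5 + 0)) - (-11 - 59) = (-2292 - 23*(-5)) - 1*(-70) = (-2292 - 1*(-115)) + 70 = (-2292 + 115) + 70 = -2177 + 70 = -2107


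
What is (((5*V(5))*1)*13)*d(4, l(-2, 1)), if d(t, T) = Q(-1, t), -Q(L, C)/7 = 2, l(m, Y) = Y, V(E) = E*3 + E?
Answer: -18200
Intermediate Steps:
V(E) = 4*E (V(E) = 3*E + E = 4*E)
Q(L, C) = -14 (Q(L, C) = -7*2 = -14)
d(t, T) = -14
(((5*V(5))*1)*13)*d(4, l(-2, 1)) = (((5*(4*5))*1)*13)*(-14) = (((5*20)*1)*13)*(-14) = ((100*1)*13)*(-14) = (100*13)*(-14) = 1300*(-14) = -18200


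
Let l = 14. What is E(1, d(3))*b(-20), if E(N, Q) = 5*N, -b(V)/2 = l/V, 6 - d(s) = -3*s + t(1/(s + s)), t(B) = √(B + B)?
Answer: 7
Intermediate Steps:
t(B) = √2*√B (t(B) = √(2*B) = √2*√B)
d(s) = 6 - √(1/s) + 3*s (d(s) = 6 - (-3*s + √2*√(1/(s + s))) = 6 - (-3*s + √2*√(1/(2*s))) = 6 - (-3*s + √2*(√2*√(1/s)/2)) = 6 - (-3*s + √(1/s)) = 6 - (√(1/s) - 3*s) = 6 + (-√(1/s) + 3*s) = 6 - √(1/s) + 3*s)
b(V) = -28/V
E(1, d(3))*b(-20) = (5*1)*(-28/(-20)) = 5*(-28*(-1/20)) = 5*(7/5) = 7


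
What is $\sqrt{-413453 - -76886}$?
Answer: $i \sqrt{336567} \approx 580.14 i$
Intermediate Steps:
$\sqrt{-413453 - -76886} = \sqrt{-413453 + \left(-87861 + 164747\right)} = \sqrt{-413453 + 76886} = \sqrt{-336567} = i \sqrt{336567}$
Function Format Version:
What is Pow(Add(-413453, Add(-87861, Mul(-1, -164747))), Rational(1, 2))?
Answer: Mul(I, Pow(336567, Rational(1, 2))) ≈ Mul(580.14, I)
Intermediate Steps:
Pow(Add(-413453, Add(-87861, Mul(-1, -164747))), Rational(1, 2)) = Pow(Add(-413453, Add(-87861, 164747)), Rational(1, 2)) = Pow(Add(-413453, 76886), Rational(1, 2)) = Pow(-336567, Rational(1, 2)) = Mul(I, Pow(336567, Rational(1, 2)))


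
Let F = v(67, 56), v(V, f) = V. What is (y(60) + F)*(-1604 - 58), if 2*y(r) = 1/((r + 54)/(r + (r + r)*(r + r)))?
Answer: -4118436/19 ≈ -2.1676e+5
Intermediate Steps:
y(r) = (r + 4*r²)/(2*(54 + r)) (y(r) = 1/(2*(((r + 54)/(r + (r + r)*(r + r))))) = 1/(2*(((54 + r)/(r + (2*r)*(2*r))))) = 1/(2*(((54 + r)/(r + 4*r²)))) = ((r + 4*r²)/(54 + r))/2 = (r + 4*r²)/(2*(54 + r)))
F = 67
(y(60) + F)*(-1604 - 58) = ((½)*60*(1 + 4*60)/(54 + 60) + 67)*(-1604 - 58) = ((½)*60*(1 + 240)/114 + 67)*(-1662) = ((½)*60*(1/114)*241 + 67)*(-1662) = (1205/19 + 67)*(-1662) = (2478/19)*(-1662) = -4118436/19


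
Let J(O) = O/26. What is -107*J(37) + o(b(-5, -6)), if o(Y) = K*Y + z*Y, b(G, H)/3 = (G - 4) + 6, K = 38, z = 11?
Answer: -15425/26 ≈ -593.27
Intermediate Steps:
b(G, H) = 6 + 3*G (b(G, H) = 3*((G - 4) + 6) = 3*((-4 + G) + 6) = 3*(2 + G) = 6 + 3*G)
J(O) = O/26 (J(O) = O*(1/26) = O/26)
o(Y) = 49*Y (o(Y) = 38*Y + 11*Y = 49*Y)
-107*J(37) + o(b(-5, -6)) = -107*37/26 + 49*(6 + 3*(-5)) = -107*37/26 + 49*(6 - 15) = -3959/26 + 49*(-9) = -3959/26 - 441 = -15425/26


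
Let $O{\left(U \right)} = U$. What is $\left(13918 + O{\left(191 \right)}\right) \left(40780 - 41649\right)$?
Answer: $-12260721$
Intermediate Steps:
$\left(13918 + O{\left(191 \right)}\right) \left(40780 - 41649\right) = \left(13918 + 191\right) \left(40780 - 41649\right) = 14109 \left(-869\right) = -12260721$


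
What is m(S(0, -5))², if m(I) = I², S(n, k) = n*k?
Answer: 0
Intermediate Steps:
S(n, k) = k*n
m(S(0, -5))² = ((-5*0)²)² = (0²)² = 0² = 0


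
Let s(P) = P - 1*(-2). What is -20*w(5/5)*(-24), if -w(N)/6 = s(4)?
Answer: -17280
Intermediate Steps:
s(P) = 2 + P (s(P) = P + 2 = 2 + P)
w(N) = -36 (w(N) = -6*(2 + 4) = -6*6 = -36)
-20*w(5/5)*(-24) = -20*(-36)*(-24) = 720*(-24) = -17280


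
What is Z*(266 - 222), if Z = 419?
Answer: 18436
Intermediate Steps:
Z*(266 - 222) = 419*(266 - 222) = 419*44 = 18436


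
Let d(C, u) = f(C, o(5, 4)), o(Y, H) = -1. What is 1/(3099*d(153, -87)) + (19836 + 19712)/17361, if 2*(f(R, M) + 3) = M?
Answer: 285960014/125537391 ≈ 2.2779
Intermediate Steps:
f(R, M) = -3 + M/2
d(C, u) = -7/2 (d(C, u) = -3 + (½)*(-1) = -3 - ½ = -7/2)
1/(3099*d(153, -87)) + (19836 + 19712)/17361 = 1/(3099*(-7/2)) + (19836 + 19712)/17361 = (1/3099)*(-2/7) + 39548*(1/17361) = -2/21693 + 39548/17361 = 285960014/125537391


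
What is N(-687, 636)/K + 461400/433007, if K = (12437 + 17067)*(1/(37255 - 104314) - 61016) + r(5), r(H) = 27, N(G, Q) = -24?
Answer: 55700525796200975712/52272902626090253809 ≈ 1.0656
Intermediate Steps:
K = -120720687254687/67059 (K = (12437 + 17067)*(1/(37255 - 104314) - 61016) + 27 = 29504*(1/(-67059) - 61016) + 27 = 29504*(-1/67059 - 61016) + 27 = 29504*(-4091671945/67059) + 27 = -120720689065280/67059 + 27 = -120720687254687/67059 ≈ -1.8002e+9)
N(-687, 636)/K + 461400/433007 = -24/(-120720687254687/67059) + 461400/433007 = -24*(-67059/120720687254687) + 461400*(1/433007) = 1609416/120720687254687 + 461400/433007 = 55700525796200975712/52272902626090253809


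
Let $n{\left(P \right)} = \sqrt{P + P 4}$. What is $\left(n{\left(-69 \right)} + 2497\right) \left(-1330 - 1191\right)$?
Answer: $-6294937 - 2521 i \sqrt{345} \approx -6.2949 \cdot 10^{6} - 46826.0 i$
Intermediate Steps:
$n{\left(P \right)} = \sqrt{5} \sqrt{P}$ ($n{\left(P \right)} = \sqrt{P + 4 P} = \sqrt{5 P} = \sqrt{5} \sqrt{P}$)
$\left(n{\left(-69 \right)} + 2497\right) \left(-1330 - 1191\right) = \left(\sqrt{5} \sqrt{-69} + 2497\right) \left(-1330 - 1191\right) = \left(\sqrt{5} i \sqrt{69} + 2497\right) \left(-2521\right) = \left(i \sqrt{345} + 2497\right) \left(-2521\right) = \left(2497 + i \sqrt{345}\right) \left(-2521\right) = -6294937 - 2521 i \sqrt{345}$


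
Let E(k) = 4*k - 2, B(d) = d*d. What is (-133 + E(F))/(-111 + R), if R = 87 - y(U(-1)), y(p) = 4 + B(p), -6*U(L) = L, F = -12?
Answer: 6588/1009 ≈ 6.5292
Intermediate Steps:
U(L) = -L/6
B(d) = d²
y(p) = 4 + p²
E(k) = -2 + 4*k
R = 2987/36 (R = 87 - (4 + (-⅙*(-1))²) = 87 - (4 + (⅙)²) = 87 - (4 + 1/36) = 87 - 1*145/36 = 87 - 145/36 = 2987/36 ≈ 82.972)
(-133 + E(F))/(-111 + R) = (-133 + (-2 + 4*(-12)))/(-111 + 2987/36) = (-133 + (-2 - 48))/(-1009/36) = (-133 - 50)*(-36/1009) = -183*(-36/1009) = 6588/1009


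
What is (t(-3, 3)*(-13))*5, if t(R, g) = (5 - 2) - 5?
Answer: 130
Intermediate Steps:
t(R, g) = -2 (t(R, g) = 3 - 5 = -2)
(t(-3, 3)*(-13))*5 = -2*(-13)*5 = 26*5 = 130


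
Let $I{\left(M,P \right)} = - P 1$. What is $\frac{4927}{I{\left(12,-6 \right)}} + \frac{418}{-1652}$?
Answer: $\frac{1017112}{1239} \approx 820.91$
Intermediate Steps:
$I{\left(M,P \right)} = - P$
$\frac{4927}{I{\left(12,-6 \right)}} + \frac{418}{-1652} = \frac{4927}{\left(-1\right) \left(-6\right)} + \frac{418}{-1652} = \frac{4927}{6} + 418 \left(- \frac{1}{1652}\right) = 4927 \cdot \frac{1}{6} - \frac{209}{826} = \frac{4927}{6} - \frac{209}{826} = \frac{1017112}{1239}$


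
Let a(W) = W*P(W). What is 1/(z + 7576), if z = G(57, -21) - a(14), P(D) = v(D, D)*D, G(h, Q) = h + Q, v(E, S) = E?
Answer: 1/4868 ≈ 0.00020542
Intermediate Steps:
G(h, Q) = Q + h
P(D) = D² (P(D) = D*D = D²)
a(W) = W³ (a(W) = W*W² = W³)
z = -2708 (z = (-21 + 57) - 1*14³ = 36 - 1*2744 = 36 - 2744 = -2708)
1/(z + 7576) = 1/(-2708 + 7576) = 1/4868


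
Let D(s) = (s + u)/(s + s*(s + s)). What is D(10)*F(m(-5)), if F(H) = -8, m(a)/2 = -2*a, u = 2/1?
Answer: -16/35 ≈ -0.45714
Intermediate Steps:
u = 2 (u = 2*1 = 2)
m(a) = -4*a (m(a) = 2*(-2*a) = -4*a)
D(s) = (2 + s)/(s + 2*s**2) (D(s) = (s + 2)/(s + s*(s + s)) = (2 + s)/(s + s*(2*s)) = (2 + s)/(s + 2*s**2))
D(10)*F(m(-5)) = ((2 + 10)/(10*(1 + 2*10)))*(-8) = ((1/10)*12/(1 + 20))*(-8) = ((1/10)*12/21)*(-8) = ((1/10)*(1/21)*12)*(-8) = (2/35)*(-8) = -16/35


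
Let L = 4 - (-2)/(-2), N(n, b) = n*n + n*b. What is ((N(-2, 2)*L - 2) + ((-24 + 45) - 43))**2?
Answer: 576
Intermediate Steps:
N(n, b) = n**2 + b*n
L = 3 (L = 4 - (-2)*(-1)/2 = 4 - 1*1 = 4 - 1 = 3)
((N(-2, 2)*L - 2) + ((-24 + 45) - 43))**2 = ((-2*(2 - 2)*3 - 2) + ((-24 + 45) - 43))**2 = ((-2*0*3 - 2) + (21 - 43))**2 = ((0*3 - 2) - 22)**2 = ((0 - 2) - 22)**2 = (-2 - 22)**2 = (-24)**2 = 576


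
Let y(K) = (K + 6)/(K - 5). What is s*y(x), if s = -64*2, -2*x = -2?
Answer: 224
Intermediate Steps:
x = 1 (x = -½*(-2) = 1)
s = -128
y(K) = (6 + K)/(-5 + K)
s*y(x) = -128*(6 + 1)/(-5 + 1) = -128*7/(-4) = -(-32)*7 = -128*(-7/4) = 224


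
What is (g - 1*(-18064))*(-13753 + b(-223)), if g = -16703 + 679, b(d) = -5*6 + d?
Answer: -28572240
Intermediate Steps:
b(d) = -30 + d
g = -16024
(g - 1*(-18064))*(-13753 + b(-223)) = (-16024 - 1*(-18064))*(-13753 + (-30 - 223)) = (-16024 + 18064)*(-13753 - 253) = 2040*(-14006) = -28572240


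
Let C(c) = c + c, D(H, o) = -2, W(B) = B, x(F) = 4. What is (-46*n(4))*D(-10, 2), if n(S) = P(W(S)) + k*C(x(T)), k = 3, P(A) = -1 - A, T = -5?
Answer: 1748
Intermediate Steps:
C(c) = 2*c
n(S) = 23 - S (n(S) = (-1 - S) + 3*(2*4) = (-1 - S) + 3*8 = (-1 - S) + 24 = 23 - S)
(-46*n(4))*D(-10, 2) = -46*(23 - 1*4)*(-2) = -46*(23 - 4)*(-2) = -46*19*(-2) = -874*(-2) = 1748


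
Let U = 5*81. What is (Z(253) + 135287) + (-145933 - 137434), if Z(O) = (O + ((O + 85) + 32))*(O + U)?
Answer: 261854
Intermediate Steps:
U = 405
Z(O) = (117 + 2*O)*(405 + O) (Z(O) = (O + ((O + 85) + 32))*(O + 405) = (O + ((85 + O) + 32))*(405 + O) = (O + (117 + O))*(405 + O) = (117 + 2*O)*(405 + O))
(Z(253) + 135287) + (-145933 - 137434) = ((47385 + 2*253**2 + 927*253) + 135287) + (-145933 - 137434) = ((47385 + 2*64009 + 234531) + 135287) - 283367 = ((47385 + 128018 + 234531) + 135287) - 283367 = (409934 + 135287) - 283367 = 545221 - 283367 = 261854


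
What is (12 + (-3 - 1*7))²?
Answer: 4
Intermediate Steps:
(12 + (-3 - 1*7))² = (12 + (-3 - 7))² = (12 - 10)² = 2² = 4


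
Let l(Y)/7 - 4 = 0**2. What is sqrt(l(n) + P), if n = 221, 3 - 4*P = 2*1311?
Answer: I*sqrt(2507)/2 ≈ 25.035*I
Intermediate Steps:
P = -2619/4 (P = 3/4 - 1311/2 = -2619/4 ≈ -654.75)
l(Y) = 28 (l(Y) = 28 + 7*0**2 = 28 + 7*0 = 28 + 0 = 28)
sqrt(l(n) + P) = sqrt(28 - 2619/4) = sqrt(-2507/4) = I*sqrt(2507)/2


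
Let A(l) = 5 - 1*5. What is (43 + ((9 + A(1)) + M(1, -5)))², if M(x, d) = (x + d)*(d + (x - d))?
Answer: 2304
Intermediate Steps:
A(l) = 0 (A(l) = 5 - 5 = 0)
M(x, d) = x*(d + x) (M(x, d) = (d + x)*x = x*(d + x))
(43 + ((9 + A(1)) + M(1, -5)))² = (43 + ((9 + 0) + 1*(-5 + 1)))² = (43 + (9 + 1*(-4)))² = (43 + (9 - 4))² = (43 + 5)² = 48² = 2304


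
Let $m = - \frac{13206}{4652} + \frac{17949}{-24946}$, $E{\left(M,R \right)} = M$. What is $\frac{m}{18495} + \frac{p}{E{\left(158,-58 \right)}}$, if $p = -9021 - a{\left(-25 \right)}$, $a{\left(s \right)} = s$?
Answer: $- \frac{44695327839251}{784997547385} \approx -56.937$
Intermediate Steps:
$p = -8996$ ($p = -9021 - -25 = -9021 + 25 = -8996$)
$m = - \frac{51616953}{14506099}$ ($m = \left(-13206\right) \frac{1}{4652} + 17949 \left(- \frac{1}{24946}\right) = - \frac{6603}{2326} - \frac{17949}{24946} = - \frac{51616953}{14506099} \approx -3.5583$)
$\frac{m}{18495} + \frac{p}{E{\left(158,-58 \right)}} = - \frac{51616953}{14506099 \cdot 18495} - \frac{8996}{158} = \left(- \frac{51616953}{14506099}\right) \frac{1}{18495} - \frac{4498}{79} = - \frac{1911739}{9936677815} - \frac{4498}{79} = - \frac{44695327839251}{784997547385}$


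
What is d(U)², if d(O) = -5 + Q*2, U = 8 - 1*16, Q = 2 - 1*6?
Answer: 169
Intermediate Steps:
Q = -4 (Q = 2 - 6 = -4)
U = -8 (U = 8 - 16 = -8)
d(O) = -13 (d(O) = -5 - 4*2 = -5 - 8 = -13)
d(U)² = (-13)² = 169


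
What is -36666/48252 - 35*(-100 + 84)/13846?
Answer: -5722099/7953538 ≈ -0.71944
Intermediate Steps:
-36666/48252 - 35*(-100 + 84)/13846 = -36666*1/48252 - 35*(-16)*(1/13846) = -6111/8042 + 560*(1/13846) = -6111/8042 + 40/989 = -5722099/7953538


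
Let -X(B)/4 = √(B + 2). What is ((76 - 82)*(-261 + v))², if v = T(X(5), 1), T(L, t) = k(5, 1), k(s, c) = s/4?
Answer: 9715689/4 ≈ 2.4289e+6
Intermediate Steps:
k(s, c) = s/4 (k(s, c) = s*(¼) = s/4)
X(B) = -4*√(2 + B) (X(B) = -4*√(B + 2) = -4*√(2 + B))
T(L, t) = 5/4 (T(L, t) = (¼)*5 = 5/4)
v = 5/4 ≈ 1.2500
((76 - 82)*(-261 + v))² = ((76 - 82)*(-261 + 5/4))² = (-6*(-1039/4))² = (3117/2)² = 9715689/4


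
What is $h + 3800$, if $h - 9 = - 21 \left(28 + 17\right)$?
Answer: $2864$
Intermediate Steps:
$h = -936$ ($h = 9 - 21 \left(28 + 17\right) = 9 - 945 = -936$)
$h + 3800 = -936 + 3800 = 2864$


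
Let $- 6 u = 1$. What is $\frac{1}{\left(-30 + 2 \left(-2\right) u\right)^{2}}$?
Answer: $\frac{9}{7744} \approx 0.0011622$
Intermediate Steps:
$u = - \frac{1}{6}$ ($u = \left(- \frac{1}{6}\right) 1 = - \frac{1}{6} \approx -0.16667$)
$\frac{1}{\left(-30 + 2 \left(-2\right) u\right)^{2}} = \frac{1}{\left(-30 + 2 \left(-2\right) \left(- \frac{1}{6}\right)\right)^{2}} = \frac{1}{\left(-30 - - \frac{2}{3}\right)^{2}} = \frac{1}{\left(-30 + \frac{2}{3}\right)^{2}} = \frac{1}{\left(- \frac{88}{3}\right)^{2}} = \frac{1}{\frac{7744}{9}} = \frac{9}{7744}$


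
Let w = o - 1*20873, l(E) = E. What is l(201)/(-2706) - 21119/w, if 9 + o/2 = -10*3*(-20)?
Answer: 2532863/2537326 ≈ 0.99824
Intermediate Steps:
o = 1182 (o = -18 + 2*(-10*3*(-20)) = -18 + 2*(-30*(-20)) = -18 + 2*600 = -18 + 1200 = 1182)
w = -19691 (w = 1182 - 1*20873 = 1182 - 20873 = -19691)
l(201)/(-2706) - 21119/w = 201/(-2706) - 21119/(-19691) = 201*(-1/2706) - 21119*(-1/19691) = -67/902 + 3017/2813 = 2532863/2537326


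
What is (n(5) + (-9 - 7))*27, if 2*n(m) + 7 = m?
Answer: -459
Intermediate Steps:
n(m) = -7/2 + m/2
(n(5) + (-9 - 7))*27 = ((-7/2 + (½)*5) + (-9 - 7))*27 = ((-7/2 + 5/2) - 16)*27 = (-1 - 16)*27 = -17*27 = -459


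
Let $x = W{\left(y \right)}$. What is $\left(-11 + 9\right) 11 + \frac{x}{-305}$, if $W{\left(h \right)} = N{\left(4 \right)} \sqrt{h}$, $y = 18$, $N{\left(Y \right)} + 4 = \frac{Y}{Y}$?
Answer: $-22 + \frac{9 \sqrt{2}}{305} \approx -21.958$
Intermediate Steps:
$N{\left(Y \right)} = -3$ ($N{\left(Y \right)} = -4 + \frac{Y}{Y} = -4 + 1 = -3$)
$W{\left(h \right)} = - 3 \sqrt{h}$
$x = - 9 \sqrt{2}$ ($x = - 3 \sqrt{18} = - 3 \cdot 3 \sqrt{2} = - 9 \sqrt{2} \approx -12.728$)
$\left(-11 + 9\right) 11 + \frac{x}{-305} = \left(-11 + 9\right) 11 + \frac{\left(-9\right) \sqrt{2}}{-305} = \left(-2\right) 11 - \frac{\left(-9\right) \sqrt{2}}{305} = -22 + \frac{9 \sqrt{2}}{305}$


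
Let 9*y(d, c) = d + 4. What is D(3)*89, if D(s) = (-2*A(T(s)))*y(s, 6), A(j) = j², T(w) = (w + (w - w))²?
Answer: -11214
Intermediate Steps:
T(w) = w² (T(w) = (w + 0)² = w²)
y(d, c) = 4/9 + d/9 (y(d, c) = (d + 4)/9 = (4 + d)/9 = 4/9 + d/9)
D(s) = -2*s⁴*(4/9 + s/9) (D(s) = (-2*s⁴)*(4/9 + s/9) = -2*s⁴*(4/9 + s/9))
D(3)*89 = ((2/9)*3⁴*(-4 - 1*3))*89 = ((2/9)*81*(-4 - 3))*89 = ((2/9)*81*(-7))*89 = -126*89 = -11214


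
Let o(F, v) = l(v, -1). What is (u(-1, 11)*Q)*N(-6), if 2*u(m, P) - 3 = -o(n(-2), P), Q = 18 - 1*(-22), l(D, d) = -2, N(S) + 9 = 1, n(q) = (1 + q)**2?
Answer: -800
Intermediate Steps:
N(S) = -8 (N(S) = -9 + 1 = -8)
Q = 40 (Q = 18 + 22 = 40)
o(F, v) = -2
u(m, P) = 5/2 (u(m, P) = 3/2 + (-1*(-2))/2 = 3/2 + (1/2)*2 = 3/2 + 1 = 5/2)
(u(-1, 11)*Q)*N(-6) = ((5/2)*40)*(-8) = 100*(-8) = -800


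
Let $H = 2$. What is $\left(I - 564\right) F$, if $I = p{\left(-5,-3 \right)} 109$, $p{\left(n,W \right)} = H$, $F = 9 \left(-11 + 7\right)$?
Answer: $12456$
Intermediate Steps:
$F = -36$ ($F = 9 \left(-4\right) = -36$)
$p{\left(n,W \right)} = 2$
$I = 218$ ($I = 2 \cdot 109 = 218$)
$\left(I - 564\right) F = \left(218 - 564\right) \left(-36\right) = \left(-346\right) \left(-36\right) = 12456$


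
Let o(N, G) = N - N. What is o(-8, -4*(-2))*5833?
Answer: 0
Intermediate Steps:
o(N, G) = 0
o(-8, -4*(-2))*5833 = 0*5833 = 0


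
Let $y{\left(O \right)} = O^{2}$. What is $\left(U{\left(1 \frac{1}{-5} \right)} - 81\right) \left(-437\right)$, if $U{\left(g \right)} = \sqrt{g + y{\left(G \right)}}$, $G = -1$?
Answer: $35397 - \frac{874 \sqrt{5}}{5} \approx 35006.0$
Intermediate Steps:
$U{\left(g \right)} = \sqrt{1 + g}$ ($U{\left(g \right)} = \sqrt{g + \left(-1\right)^{2}} = \sqrt{g + 1} = \sqrt{1 + g}$)
$\left(U{\left(1 \frac{1}{-5} \right)} - 81\right) \left(-437\right) = \left(\sqrt{1 + 1 \frac{1}{-5}} - 81\right) \left(-437\right) = \left(\sqrt{1 + 1 \left(- \frac{1}{5}\right)} - 81\right) \left(-437\right) = \left(\sqrt{1 - \frac{1}{5}} - 81\right) \left(-437\right) = \left(\sqrt{\frac{4}{5}} - 81\right) \left(-437\right) = \left(\frac{2 \sqrt{5}}{5} - 81\right) \left(-437\right) = \left(-81 + \frac{2 \sqrt{5}}{5}\right) \left(-437\right) = 35397 - \frac{874 \sqrt{5}}{5}$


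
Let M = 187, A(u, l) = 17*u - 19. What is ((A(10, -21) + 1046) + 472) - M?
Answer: 1482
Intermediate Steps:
A(u, l) = -19 + 17*u
((A(10, -21) + 1046) + 472) - M = (((-19 + 17*10) + 1046) + 472) - 1*187 = (((-19 + 170) + 1046) + 472) - 187 = ((151 + 1046) + 472) - 187 = (1197 + 472) - 187 = 1669 - 187 = 1482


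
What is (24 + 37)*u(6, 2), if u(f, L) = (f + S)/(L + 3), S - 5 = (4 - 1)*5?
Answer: 1586/5 ≈ 317.20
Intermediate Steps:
S = 20 (S = 5 + (4 - 1)*5 = 5 + 3*5 = 5 + 15 = 20)
u(f, L) = (20 + f)/(3 + L) (u(f, L) = (f + 20)/(L + 3) = (20 + f)/(3 + L))
(24 + 37)*u(6, 2) = (24 + 37)*((20 + 6)/(3 + 2)) = 61*(26/5) = 1586/5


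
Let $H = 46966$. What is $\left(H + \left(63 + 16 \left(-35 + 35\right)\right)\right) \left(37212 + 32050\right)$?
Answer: $3257322598$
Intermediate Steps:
$\left(H + \left(63 + 16 \left(-35 + 35\right)\right)\right) \left(37212 + 32050\right) = \left(46966 + \left(63 + 16 \left(-35 + 35\right)\right)\right) \left(37212 + 32050\right) = \left(46966 + \left(63 + 16 \cdot 0\right)\right) 69262 = \left(46966 + \left(63 + 0\right)\right) 69262 = \left(46966 + 63\right) 69262 = 47029 \cdot 69262 = 3257322598$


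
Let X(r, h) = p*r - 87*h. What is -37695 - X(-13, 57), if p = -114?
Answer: -34218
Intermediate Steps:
X(r, h) = -114*r - 87*h
-37695 - X(-13, 57) = -37695 - (-114*(-13) - 87*57) = -37695 - (1482 - 4959) = -37695 - 1*(-3477) = -37695 + 3477 = -34218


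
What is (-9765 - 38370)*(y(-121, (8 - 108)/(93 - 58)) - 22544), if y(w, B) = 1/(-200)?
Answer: 43406227227/40 ≈ 1.0852e+9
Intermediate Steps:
y(w, B) = -1/200
(-9765 - 38370)*(y(-121, (8 - 108)/(93 - 58)) - 22544) = (-9765 - 38370)*(-1/200 - 22544) = -48135*(-4508801/200) = 43406227227/40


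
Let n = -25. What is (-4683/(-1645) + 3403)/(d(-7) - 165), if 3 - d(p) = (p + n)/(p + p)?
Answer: -2801309/135125 ≈ -20.731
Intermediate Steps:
d(p) = 3 - (-25 + p)/(2*p) (d(p) = 3 - (p - 25)/(p + p) = 3 - (-25 + p)/(2*p))
(-4683/(-1645) + 3403)/(d(-7) - 165) = (-4683/(-1645) + 3403)/((5/2)*(5 - 7)/(-7) - 165) = (-4683*(-1/1645) + 3403)/((5/2)*(-⅐)*(-2) - 165) = (669/235 + 3403)/(5/7 - 165) = 800374/(235*(-1150/7)) = (800374/235)*(-7/1150) = -2801309/135125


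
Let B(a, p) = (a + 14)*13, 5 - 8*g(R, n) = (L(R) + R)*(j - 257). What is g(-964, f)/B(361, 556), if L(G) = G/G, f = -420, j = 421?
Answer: 12149/3000 ≈ 4.0497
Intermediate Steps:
L(G) = 1
g(R, n) = -159/8 - 41*R/2 (g(R, n) = 5/8 - (1 + R)*(421 - 257)/8 = 5/8 - (1 + R)*164/8 = 5/8 - (164 + 164*R)/8 = 5/8 + (-41/2 - 41*R/2) = -159/8 - 41*R/2)
B(a, p) = 182 + 13*a (B(a, p) = (14 + a)*13 = 182 + 13*a)
g(-964, f)/B(361, 556) = (-159/8 - 41/2*(-964))/(182 + 13*361) = (-159/8 + 19762)/(182 + 4693) = (157937/8)/4875 = (157937/8)*(1/4875) = 12149/3000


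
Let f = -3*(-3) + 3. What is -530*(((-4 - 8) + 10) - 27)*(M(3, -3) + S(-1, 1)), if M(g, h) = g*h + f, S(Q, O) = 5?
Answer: 122960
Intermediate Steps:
f = 12 (f = 9 + 3 = 12)
M(g, h) = 12 + g*h (M(g, h) = g*h + 12 = 12 + g*h)
-530*(((-4 - 8) + 10) - 27)*(M(3, -3) + S(-1, 1)) = -530*(((-4 - 8) + 10) - 27)*((12 + 3*(-3)) + 5) = -530*((-12 + 10) - 27)*((12 - 9) + 5) = -530*(-2 - 27)*(3 + 5) = -(-15370)*8 = -530*(-232) = 122960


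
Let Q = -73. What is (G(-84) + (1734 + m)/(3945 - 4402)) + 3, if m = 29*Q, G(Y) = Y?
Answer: -36634/457 ≈ -80.162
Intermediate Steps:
m = -2117 (m = 29*(-73) = -2117)
(G(-84) + (1734 + m)/(3945 - 4402)) + 3 = (-84 + (1734 - 2117)/(3945 - 4402)) + 3 = (-84 - 383/(-457)) + 3 = (-84 - 383*(-1/457)) + 3 = (-84 + 383/457) + 3 = -38005/457 + 3 = -36634/457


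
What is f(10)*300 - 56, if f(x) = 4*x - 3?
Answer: 11044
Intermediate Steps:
f(x) = -3 + 4*x
f(10)*300 - 56 = (-3 + 4*10)*300 - 56 = (-3 + 40)*300 - 56 = 37*300 - 56 = 11100 - 56 = 11044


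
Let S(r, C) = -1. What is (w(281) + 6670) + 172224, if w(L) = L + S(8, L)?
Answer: 179174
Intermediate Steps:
w(L) = -1 + L (w(L) = L - 1 = -1 + L)
(w(281) + 6670) + 172224 = ((-1 + 281) + 6670) + 172224 = (280 + 6670) + 172224 = 6950 + 172224 = 179174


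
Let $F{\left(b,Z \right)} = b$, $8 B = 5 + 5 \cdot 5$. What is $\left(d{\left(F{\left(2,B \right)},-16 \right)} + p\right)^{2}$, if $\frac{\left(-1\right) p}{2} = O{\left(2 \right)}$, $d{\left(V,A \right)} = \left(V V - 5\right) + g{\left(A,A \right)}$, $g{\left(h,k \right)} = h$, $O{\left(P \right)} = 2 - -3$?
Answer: $729$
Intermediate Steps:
$O{\left(P \right)} = 5$ ($O{\left(P \right)} = 2 + 3 = 5$)
$B = \frac{15}{4}$ ($B = \frac{5 + 5 \cdot 5}{8} = \frac{5 + 25}{8} = \frac{1}{8} \cdot 30 = \frac{15}{4} \approx 3.75$)
$d{\left(V,A \right)} = -5 + A + V^{2}$ ($d{\left(V,A \right)} = \left(V V - 5\right) + A = \left(V^{2} - 5\right) + A = \left(-5 + V^{2}\right) + A = -5 + A + V^{2}$)
$p = -10$ ($p = \left(-2\right) 5 = -10$)
$\left(d{\left(F{\left(2,B \right)},-16 \right)} + p\right)^{2} = \left(\left(-5 - 16 + 2^{2}\right) - 10\right)^{2} = \left(\left(-5 - 16 + 4\right) - 10\right)^{2} = \left(-17 - 10\right)^{2} = \left(-27\right)^{2} = 729$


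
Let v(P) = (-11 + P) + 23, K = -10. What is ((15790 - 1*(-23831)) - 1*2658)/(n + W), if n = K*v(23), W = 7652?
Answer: 12321/2434 ≈ 5.0620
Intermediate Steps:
v(P) = 12 + P
n = -350 (n = -10*(12 + 23) = -10*35 = -350)
((15790 - 1*(-23831)) - 1*2658)/(n + W) = ((15790 - 1*(-23831)) - 1*2658)/(-350 + 7652) = ((15790 + 23831) - 2658)/7302 = (39621 - 2658)*(1/7302) = 36963*(1/7302) = 12321/2434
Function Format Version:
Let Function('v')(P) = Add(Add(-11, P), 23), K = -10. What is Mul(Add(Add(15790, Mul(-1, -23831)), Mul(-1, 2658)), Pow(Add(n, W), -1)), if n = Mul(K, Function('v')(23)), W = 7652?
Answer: Rational(12321, 2434) ≈ 5.0620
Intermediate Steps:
Function('v')(P) = Add(12, P)
n = -350 (n = Mul(-10, Add(12, 23)) = Mul(-10, 35) = -350)
Mul(Add(Add(15790, Mul(-1, -23831)), Mul(-1, 2658)), Pow(Add(n, W), -1)) = Mul(Add(Add(15790, Mul(-1, -23831)), Mul(-1, 2658)), Pow(Add(-350, 7652), -1)) = Mul(Add(Add(15790, 23831), -2658), Pow(7302, -1)) = Mul(Add(39621, -2658), Rational(1, 7302)) = Mul(36963, Rational(1, 7302)) = Rational(12321, 2434)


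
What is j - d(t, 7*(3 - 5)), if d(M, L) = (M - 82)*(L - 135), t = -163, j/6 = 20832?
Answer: 88487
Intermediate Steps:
j = 124992 (j = 6*20832 = 124992)
d(M, L) = (-135 + L)*(-82 + M) (d(M, L) = (-82 + M)*(-135 + L) = (-135 + L)*(-82 + M))
j - d(t, 7*(3 - 5)) = 124992 - (11070 - 135*(-163) - 574*(3 - 5) + (7*(3 - 5))*(-163)) = 124992 - (11070 + 22005 - 574*(-2) + (7*(-2))*(-163)) = 124992 - (11070 + 22005 - 82*(-14) - 14*(-163)) = 124992 - (11070 + 22005 + 1148 + 2282) = 124992 - 1*36505 = 124992 - 36505 = 88487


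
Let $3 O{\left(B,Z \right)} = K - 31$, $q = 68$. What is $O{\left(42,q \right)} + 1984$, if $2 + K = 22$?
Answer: $\frac{5941}{3} \approx 1980.3$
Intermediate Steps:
$K = 20$ ($K = -2 + 22 = 20$)
$O{\left(B,Z \right)} = - \frac{11}{3}$ ($O{\left(B,Z \right)} = \frac{20 - 31}{3} = \frac{1}{3} \left(-11\right) = - \frac{11}{3}$)
$O{\left(42,q \right)} + 1984 = - \frac{11}{3} + 1984 = \frac{5941}{3}$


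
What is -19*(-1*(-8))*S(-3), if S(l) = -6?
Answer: 912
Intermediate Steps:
-19*(-1*(-8))*S(-3) = -19*(-1*(-8))*(-6) = -19*8*(-6) = -152*(-6) = -1*(-912) = 912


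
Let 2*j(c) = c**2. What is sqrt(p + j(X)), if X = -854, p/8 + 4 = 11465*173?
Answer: sqrt(16232186) ≈ 4028.9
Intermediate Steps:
p = 15867528 (p = -32 + 8*(11465*173) = -32 + 8*1983445 = -32 + 15867560 = 15867528)
j(c) = c**2/2
sqrt(p + j(X)) = sqrt(15867528 + (1/2)*(-854)**2) = sqrt(15867528 + (1/2)*729316) = sqrt(15867528 + 364658) = sqrt(16232186)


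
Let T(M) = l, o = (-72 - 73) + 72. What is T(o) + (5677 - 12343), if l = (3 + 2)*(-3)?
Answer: -6681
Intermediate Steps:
o = -73 (o = -145 + 72 = -73)
l = -15 (l = 5*(-3) = -15)
T(M) = -15
T(o) + (5677 - 12343) = -15 + (5677 - 12343) = -15 - 6666 = -6681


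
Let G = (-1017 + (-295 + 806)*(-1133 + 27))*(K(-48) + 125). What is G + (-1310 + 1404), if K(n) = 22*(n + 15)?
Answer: 340276077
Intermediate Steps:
K(n) = 330 + 22*n (K(n) = 22*(15 + n) = 330 + 22*n)
G = 340275983 (G = (-1017 + (-295 + 806)*(-1133 + 27))*((330 + 22*(-48)) + 125) = (-1017 + 511*(-1106))*((330 - 1056) + 125) = (-1017 - 565166)*(-726 + 125) = -566183*(-601) = 340275983)
G + (-1310 + 1404) = 340275983 + (-1310 + 1404) = 340275983 + 94 = 340276077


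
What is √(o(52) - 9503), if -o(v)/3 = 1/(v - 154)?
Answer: I*√10985434/34 ≈ 97.483*I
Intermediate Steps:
o(v) = -3/(-154 + v) (o(v) = -3/(v - 154) = -3/(-154 + v))
√(o(52) - 9503) = √(-3/(-154 + 52) - 9503) = √(-3/(-102) - 9503) = √(-3*(-1/102) - 9503) = √(1/34 - 9503) = √(-323101/34) = I*√10985434/34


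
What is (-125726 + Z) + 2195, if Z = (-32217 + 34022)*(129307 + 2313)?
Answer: 237450569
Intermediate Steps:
Z = 237574100 (Z = 1805*131620 = 237574100)
(-125726 + Z) + 2195 = (-125726 + 237574100) + 2195 = 237448374 + 2195 = 237450569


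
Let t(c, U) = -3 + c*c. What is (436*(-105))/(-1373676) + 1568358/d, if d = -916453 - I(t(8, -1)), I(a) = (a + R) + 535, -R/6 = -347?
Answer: -58676053523/35071894321 ≈ -1.6730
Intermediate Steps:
R = 2082 (R = -6*(-347) = 2082)
t(c, U) = -3 + c²
I(a) = 2617 + a (I(a) = (a + 2082) + 535 = (2082 + a) + 535 = 2617 + a)
d = -919131 (d = -916453 - (2617 + (-3 + 8²)) = -916453 - (2617 + (-3 + 64)) = -916453 - (2617 + 61) = -916453 - 1*2678 = -916453 - 2678 = -919131)
(436*(-105))/(-1373676) + 1568358/d = (436*(-105))/(-1373676) + 1568358/(-919131) = -45780*(-1/1373676) + 1568358*(-1/919131) = 3815/114473 - 522786/306377 = -58676053523/35071894321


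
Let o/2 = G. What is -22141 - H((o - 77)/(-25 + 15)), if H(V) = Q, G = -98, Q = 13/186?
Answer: -4118239/186 ≈ -22141.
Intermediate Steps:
Q = 13/186 (Q = 13*(1/186) = 13/186 ≈ 0.069892)
o = -196 (o = 2*(-98) = -196)
H(V) = 13/186
-22141 - H((o - 77)/(-25 + 15)) = -22141 - 1*13/186 = -22141 - 13/186 = -4118239/186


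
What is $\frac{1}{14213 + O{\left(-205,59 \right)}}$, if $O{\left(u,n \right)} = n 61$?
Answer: $\frac{1}{17812} \approx 5.6142 \cdot 10^{-5}$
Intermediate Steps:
$O{\left(u,n \right)} = 61 n$
$\frac{1}{14213 + O{\left(-205,59 \right)}} = \frac{1}{14213 + 61 \cdot 59} = \frac{1}{14213 + 3599} = \frac{1}{17812}$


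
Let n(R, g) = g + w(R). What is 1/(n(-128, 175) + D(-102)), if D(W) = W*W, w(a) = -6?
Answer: 1/10573 ≈ 9.4581e-5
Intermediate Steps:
D(W) = W²
n(R, g) = -6 + g (n(R, g) = g - 6 = -6 + g)
1/(n(-128, 175) + D(-102)) = 1/((-6 + 175) + (-102)²) = 1/(169 + 10404) = 1/10573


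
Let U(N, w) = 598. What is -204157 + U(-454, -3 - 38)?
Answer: -203559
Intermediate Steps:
-204157 + U(-454, -3 - 38) = -204157 + 598 = -203559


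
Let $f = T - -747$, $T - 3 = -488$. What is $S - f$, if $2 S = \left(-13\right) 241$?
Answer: $- \frac{3657}{2} \approx -1828.5$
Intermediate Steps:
$S = - \frac{3133}{2}$ ($S = \frac{\left(-13\right) 241}{2} = \frac{1}{2} \left(-3133\right) = - \frac{3133}{2} \approx -1566.5$)
$T = -485$ ($T = 3 - 488 = -485$)
$f = 262$ ($f = -485 - -747 = -485 + 747 = 262$)
$S - f = - \frac{3133}{2} - 262 = - \frac{3657}{2}$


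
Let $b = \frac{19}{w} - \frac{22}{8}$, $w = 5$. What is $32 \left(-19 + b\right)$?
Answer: $- \frac{2872}{5} \approx -574.4$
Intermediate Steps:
$b = \frac{21}{20}$ ($b = \frac{19}{5} - \frac{22}{8} = 19 \cdot \frac{1}{5} - \frac{11}{4} = \frac{19}{5} - \frac{11}{4} = \frac{21}{20} \approx 1.05$)
$32 \left(-19 + b\right) = 32 \left(-19 + \frac{21}{20}\right) = 32 \left(- \frac{359}{20}\right) = - \frac{2872}{5}$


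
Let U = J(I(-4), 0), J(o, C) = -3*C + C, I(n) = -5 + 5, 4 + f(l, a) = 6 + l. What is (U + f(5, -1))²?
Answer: 49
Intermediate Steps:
f(l, a) = 2 + l (f(l, a) = -4 + (6 + l) = 2 + l)
I(n) = 0
J(o, C) = -2*C
U = 0 (U = -2*0 = 0)
(U + f(5, -1))² = (0 + (2 + 5))² = (0 + 7)² = 7² = 49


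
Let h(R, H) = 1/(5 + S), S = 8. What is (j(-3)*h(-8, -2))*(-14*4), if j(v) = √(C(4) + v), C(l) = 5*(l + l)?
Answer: -56*√37/13 ≈ -26.203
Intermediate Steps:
C(l) = 10*l (C(l) = 5*(2*l) = 10*l)
j(v) = √(40 + v) (j(v) = √(10*4 + v) = √(40 + v))
h(R, H) = 1/13 (h(R, H) = 1/(5 + 8) = 1/13)
(j(-3)*h(-8, -2))*(-14*4) = (√(40 - 3)*(1/13))*(-14*4) = (√37*(1/13))*(-56) = (√37/13)*(-56) = -56*√37/13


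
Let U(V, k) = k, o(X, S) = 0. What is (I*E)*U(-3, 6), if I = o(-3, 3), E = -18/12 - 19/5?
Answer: 0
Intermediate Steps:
E = -53/10 (E = -18*1/12 - 19*⅕ = -3/2 - 19/5 = -53/10 ≈ -5.3000)
I = 0
(I*E)*U(-3, 6) = (0*(-53/10))*6 = 0*6 = 0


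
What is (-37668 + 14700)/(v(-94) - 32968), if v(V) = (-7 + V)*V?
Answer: 1044/1067 ≈ 0.97844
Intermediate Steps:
v(V) = V*(-7 + V)
(-37668 + 14700)/(v(-94) - 32968) = (-37668 + 14700)/(-94*(-7 - 94) - 32968) = -22968/(-94*(-101) - 32968) = -22968/(9494 - 32968) = -22968/(-23474) = -22968*(-1/23474) = 1044/1067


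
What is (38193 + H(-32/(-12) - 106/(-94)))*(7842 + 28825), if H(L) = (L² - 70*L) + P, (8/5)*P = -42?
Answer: 110558181721909/79524 ≈ 1.3902e+9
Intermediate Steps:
P = -105/4 (P = (5/8)*(-42) = -105/4 ≈ -26.250)
H(L) = -105/4 + L² - 70*L (H(L) = (L² - 70*L) - 105/4 = -105/4 + L² - 70*L)
(38193 + H(-32/(-12) - 106/(-94)))*(7842 + 28825) = (38193 + (-105/4 + (-32/(-12) - 106/(-94))² - 70*(-32/(-12) - 106/(-94))))*(7842 + 28825) = (38193 + (-105/4 + (-32*(-1/12) - 106*(-1/94))² - 70*(-32*(-1/12) - 106*(-1/94))))*36667 = (38193 + (-105/4 + (8/3 + 53/47)² - 70*(8/3 + 53/47)))*36667 = (38193 + (-105/4 + (535/141)² - 70*535/141))*36667 = (38193 + (-105/4 + 286225/19881 - 37450/141))*36667 = (38193 - 22064405/79524)*36667 = (3015195727/79524)*36667 = 110558181721909/79524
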